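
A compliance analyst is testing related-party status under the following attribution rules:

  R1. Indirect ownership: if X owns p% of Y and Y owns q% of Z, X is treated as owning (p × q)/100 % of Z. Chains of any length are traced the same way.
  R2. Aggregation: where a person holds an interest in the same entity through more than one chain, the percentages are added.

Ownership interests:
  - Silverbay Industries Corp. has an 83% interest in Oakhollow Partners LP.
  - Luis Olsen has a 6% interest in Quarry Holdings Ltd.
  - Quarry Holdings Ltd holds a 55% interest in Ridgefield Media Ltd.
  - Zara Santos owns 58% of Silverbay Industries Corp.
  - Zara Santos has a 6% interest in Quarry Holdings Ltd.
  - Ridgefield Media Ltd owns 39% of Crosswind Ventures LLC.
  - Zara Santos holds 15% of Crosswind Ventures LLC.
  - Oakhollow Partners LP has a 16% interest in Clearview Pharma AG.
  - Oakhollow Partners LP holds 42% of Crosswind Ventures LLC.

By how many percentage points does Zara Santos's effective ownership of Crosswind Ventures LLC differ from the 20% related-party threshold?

16.5058

Chain via Silverbay Industries Corp. → Oakhollow Partners LP (R1): 58% × 83% × 42% = 20.2188% of Crosswind Ventures LLC.
Chain via Quarry Holdings Ltd → Ridgefield Media Ltd (R1): 6% × 55% × 39% = 1.287% of Crosswind Ventures LLC.
Direct interest in Crosswind Ventures LLC: 15%.
Aggregating (R2): 20.2188% + 1.287% + 15% = 36.5058%.
36.5058% exceeds the 20% threshold by 16.5058 percentage points.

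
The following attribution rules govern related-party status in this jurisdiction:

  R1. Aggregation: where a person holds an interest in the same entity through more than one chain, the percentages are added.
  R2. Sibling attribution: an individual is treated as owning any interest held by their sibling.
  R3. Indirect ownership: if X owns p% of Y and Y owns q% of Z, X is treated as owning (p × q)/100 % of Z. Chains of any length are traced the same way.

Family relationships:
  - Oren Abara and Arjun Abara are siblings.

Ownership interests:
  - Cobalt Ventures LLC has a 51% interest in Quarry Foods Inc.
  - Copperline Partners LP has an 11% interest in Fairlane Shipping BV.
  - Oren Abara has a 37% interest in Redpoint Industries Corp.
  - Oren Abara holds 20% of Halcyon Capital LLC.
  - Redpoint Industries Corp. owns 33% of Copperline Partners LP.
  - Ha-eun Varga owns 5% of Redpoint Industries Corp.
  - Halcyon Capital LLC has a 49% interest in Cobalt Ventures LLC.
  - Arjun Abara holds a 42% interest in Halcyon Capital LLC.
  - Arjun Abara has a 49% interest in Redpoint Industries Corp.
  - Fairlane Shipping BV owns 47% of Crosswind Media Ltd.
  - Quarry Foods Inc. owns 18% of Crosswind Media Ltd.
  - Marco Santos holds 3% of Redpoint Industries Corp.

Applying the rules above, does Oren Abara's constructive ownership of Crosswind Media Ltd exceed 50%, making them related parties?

By sibling attribution (R2), Oren Abara is treated as also owning Arjun Abara's interest in Halcyon Capital LLC, giving 20% + 42% = 62%.
By sibling attribution (R2), Oren Abara is treated as also owning Arjun Abara's interest in Redpoint Industries Corp, giving 37% + 49% = 86%.
Chain via Halcyon Capital LLC → Cobalt Ventures LLC → Quarry Foods Inc. (R3): 62% × 49% × 51% × 18% = 2.788884% of Crosswind Media Ltd.
Chain via Redpoint Industries Corp. → Copperline Partners LP → Fairlane Shipping BV (R3): 86% × 33% × 11% × 47% = 1.467246% of Crosswind Media Ltd.
Aggregating (R1): 2.788884% + 1.467246% = 4.25613%.
4.25613% does not exceed the 50% threshold, so Oren is not a related party to Crosswind Media Ltd.

No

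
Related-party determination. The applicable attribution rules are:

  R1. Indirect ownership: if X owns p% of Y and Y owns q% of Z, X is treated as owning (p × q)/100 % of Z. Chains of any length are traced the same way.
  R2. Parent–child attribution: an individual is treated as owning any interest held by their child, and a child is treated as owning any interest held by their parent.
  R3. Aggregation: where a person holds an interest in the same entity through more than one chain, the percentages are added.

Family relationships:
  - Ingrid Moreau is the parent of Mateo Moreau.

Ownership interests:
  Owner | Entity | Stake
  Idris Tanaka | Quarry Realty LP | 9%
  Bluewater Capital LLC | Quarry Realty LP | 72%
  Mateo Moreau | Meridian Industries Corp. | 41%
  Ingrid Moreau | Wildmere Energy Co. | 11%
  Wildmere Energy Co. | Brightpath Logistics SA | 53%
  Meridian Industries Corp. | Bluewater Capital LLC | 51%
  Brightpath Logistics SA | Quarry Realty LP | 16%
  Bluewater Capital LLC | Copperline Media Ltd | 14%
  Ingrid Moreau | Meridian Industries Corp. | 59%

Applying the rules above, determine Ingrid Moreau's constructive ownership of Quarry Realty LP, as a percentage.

By parent–child attribution (R2), Ingrid Moreau is treated as also owning Mateo Moreau's interest in Meridian Industries Corp, giving 59% + 41% = 100%.
Chain via Meridian Industries Corp. → Bluewater Capital LLC (R1): 100% × 51% × 72% = 36.72% of Quarry Realty LP.
Chain via Wildmere Energy Co. → Brightpath Logistics SA (R1): 11% × 53% × 16% = 0.9328% of Quarry Realty LP.
Aggregating (R3): 36.72% + 0.9328% = 37.6528%.

37.6528%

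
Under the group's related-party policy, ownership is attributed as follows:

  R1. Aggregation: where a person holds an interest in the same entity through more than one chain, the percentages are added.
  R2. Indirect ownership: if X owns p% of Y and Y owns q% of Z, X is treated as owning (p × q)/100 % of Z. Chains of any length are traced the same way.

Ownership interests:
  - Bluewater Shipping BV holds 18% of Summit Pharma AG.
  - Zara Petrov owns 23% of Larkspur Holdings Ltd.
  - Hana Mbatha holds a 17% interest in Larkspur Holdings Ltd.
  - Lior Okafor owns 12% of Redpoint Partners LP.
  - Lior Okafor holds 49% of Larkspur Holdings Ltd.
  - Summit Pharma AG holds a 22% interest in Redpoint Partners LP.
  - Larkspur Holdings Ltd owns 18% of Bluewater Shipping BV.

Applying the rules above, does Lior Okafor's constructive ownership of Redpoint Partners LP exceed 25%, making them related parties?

Chain via Larkspur Holdings Ltd → Bluewater Shipping BV → Summit Pharma AG (R2): 49% × 18% × 18% × 22% = 0.349272% of Redpoint Partners LP.
Direct interest in Redpoint Partners LP: 12%.
Aggregating (R1): 0.349272% + 12% = 12.349272%.
12.349272% does not exceed the 25% threshold, so Lior is not a related party to Redpoint Partners LP.

No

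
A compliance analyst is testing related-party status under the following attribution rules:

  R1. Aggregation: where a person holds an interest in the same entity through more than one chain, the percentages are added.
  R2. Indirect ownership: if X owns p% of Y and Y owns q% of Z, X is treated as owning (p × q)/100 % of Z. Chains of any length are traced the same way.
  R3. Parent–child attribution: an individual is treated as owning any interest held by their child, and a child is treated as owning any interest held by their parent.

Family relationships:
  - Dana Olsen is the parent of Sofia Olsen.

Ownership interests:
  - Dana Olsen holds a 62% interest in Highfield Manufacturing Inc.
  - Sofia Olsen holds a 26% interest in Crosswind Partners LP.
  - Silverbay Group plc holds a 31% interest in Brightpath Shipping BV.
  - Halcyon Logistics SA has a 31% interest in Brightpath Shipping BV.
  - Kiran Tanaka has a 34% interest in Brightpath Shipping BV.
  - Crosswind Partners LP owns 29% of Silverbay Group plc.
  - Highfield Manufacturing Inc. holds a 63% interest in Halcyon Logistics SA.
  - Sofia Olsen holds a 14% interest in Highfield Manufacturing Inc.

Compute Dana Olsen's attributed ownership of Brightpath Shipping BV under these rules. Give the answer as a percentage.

By parent–child attribution (R3), Dana Olsen is treated as also owning Sofia Olsen's interest in Highfield Manufacturing Inc, giving 62% + 14% = 76%.
By parent–child attribution (R3), Dana Olsen is treated as owning Sofia Olsen's 26% interest in Crosswind Partners LP.
Chain via Highfield Manufacturing Inc. → Halcyon Logistics SA (R2): 76% × 63% × 31% = 14.8428% of Brightpath Shipping BV.
Chain via Crosswind Partners LP → Silverbay Group plc (R2): 26% × 29% × 31% = 2.3374% of Brightpath Shipping BV.
Aggregating (R1): 14.8428% + 2.3374% = 17.1802%.

17.1802%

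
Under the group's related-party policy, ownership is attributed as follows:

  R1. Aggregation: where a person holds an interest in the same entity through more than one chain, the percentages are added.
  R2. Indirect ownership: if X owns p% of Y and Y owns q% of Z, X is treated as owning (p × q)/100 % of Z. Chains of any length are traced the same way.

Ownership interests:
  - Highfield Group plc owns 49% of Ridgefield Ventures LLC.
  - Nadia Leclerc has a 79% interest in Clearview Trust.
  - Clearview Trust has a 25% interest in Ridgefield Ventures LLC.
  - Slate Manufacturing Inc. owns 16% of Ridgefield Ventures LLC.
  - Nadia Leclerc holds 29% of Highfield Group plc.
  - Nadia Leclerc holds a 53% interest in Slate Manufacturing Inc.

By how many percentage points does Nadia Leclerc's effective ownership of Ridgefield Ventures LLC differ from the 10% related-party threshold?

Chain via Slate Manufacturing Inc. (R2): 53% × 16% = 8.48% of Ridgefield Ventures LLC.
Chain via Highfield Group plc (R2): 29% × 49% = 14.21% of Ridgefield Ventures LLC.
Chain via Clearview Trust (R2): 79% × 25% = 19.75% of Ridgefield Ventures LLC.
Aggregating (R1): 8.48% + 14.21% + 19.75% = 42.44%.
42.44% exceeds the 10% threshold by 32.44 percentage points.

32.44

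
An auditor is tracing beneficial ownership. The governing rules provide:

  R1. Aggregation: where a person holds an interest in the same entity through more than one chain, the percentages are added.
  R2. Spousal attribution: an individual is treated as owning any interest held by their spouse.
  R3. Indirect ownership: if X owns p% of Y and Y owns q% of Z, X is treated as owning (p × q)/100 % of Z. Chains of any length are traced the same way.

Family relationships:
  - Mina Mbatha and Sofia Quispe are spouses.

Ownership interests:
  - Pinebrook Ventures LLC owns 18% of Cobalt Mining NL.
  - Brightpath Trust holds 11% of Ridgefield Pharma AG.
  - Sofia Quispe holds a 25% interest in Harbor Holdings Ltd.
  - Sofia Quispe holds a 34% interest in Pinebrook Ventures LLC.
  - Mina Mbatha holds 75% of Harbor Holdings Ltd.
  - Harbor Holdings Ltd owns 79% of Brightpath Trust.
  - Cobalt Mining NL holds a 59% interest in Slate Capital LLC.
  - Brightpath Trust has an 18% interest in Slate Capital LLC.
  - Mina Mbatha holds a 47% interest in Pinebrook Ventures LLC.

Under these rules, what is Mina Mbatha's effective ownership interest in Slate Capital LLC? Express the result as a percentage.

22.8222%

By spousal attribution (R2), Mina Mbatha is treated as also owning Sofia Quispe's interest in Pinebrook Ventures LLC, giving 47% + 34% = 81%.
By spousal attribution (R2), Mina Mbatha is treated as also owning Sofia Quispe's interest in Harbor Holdings Ltd, giving 75% + 25% = 100%.
Chain via Pinebrook Ventures LLC → Cobalt Mining NL (R3): 81% × 18% × 59% = 8.6022% of Slate Capital LLC.
Chain via Harbor Holdings Ltd → Brightpath Trust (R3): 100% × 79% × 18% = 14.22% of Slate Capital LLC.
Aggregating (R1): 8.6022% + 14.22% = 22.8222%.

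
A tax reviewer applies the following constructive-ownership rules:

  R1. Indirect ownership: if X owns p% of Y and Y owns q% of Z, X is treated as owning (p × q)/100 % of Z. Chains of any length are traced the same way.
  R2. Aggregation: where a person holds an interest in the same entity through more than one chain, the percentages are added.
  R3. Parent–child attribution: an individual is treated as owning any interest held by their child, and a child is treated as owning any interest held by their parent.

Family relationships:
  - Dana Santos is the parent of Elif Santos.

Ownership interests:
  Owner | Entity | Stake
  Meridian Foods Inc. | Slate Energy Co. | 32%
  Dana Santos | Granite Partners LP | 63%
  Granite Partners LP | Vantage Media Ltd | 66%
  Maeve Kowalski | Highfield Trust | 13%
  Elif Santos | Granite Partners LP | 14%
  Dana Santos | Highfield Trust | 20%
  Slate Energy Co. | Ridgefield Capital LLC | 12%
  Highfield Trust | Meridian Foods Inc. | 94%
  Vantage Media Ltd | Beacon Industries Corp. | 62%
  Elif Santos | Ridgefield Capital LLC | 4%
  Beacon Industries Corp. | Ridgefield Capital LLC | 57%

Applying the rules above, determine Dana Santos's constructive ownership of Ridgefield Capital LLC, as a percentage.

By parent–child attribution (R3), Dana Santos is treated as also owning Elif Santos's interest in Granite Partners LP, giving 63% + 14% = 77%.
By parent–child attribution (R3), Dana Santos is treated as owning Elif Santos's 4% interest in Ridgefield Capital LLC.
Chain via Highfield Trust → Meridian Foods Inc. → Slate Energy Co. (R1): 20% × 94% × 32% × 12% = 0.72192% of Ridgefield Capital LLC.
Chain via Granite Partners LP → Vantage Media Ltd → Beacon Industries Corp. (R1): 77% × 66% × 62% × 57% = 17.959788% of Ridgefield Capital LLC.
Direct interest in Ridgefield Capital LLC: 4%.
Aggregating (R2): 0.72192% + 17.959788% + 4% = 22.681708%.

22.681708%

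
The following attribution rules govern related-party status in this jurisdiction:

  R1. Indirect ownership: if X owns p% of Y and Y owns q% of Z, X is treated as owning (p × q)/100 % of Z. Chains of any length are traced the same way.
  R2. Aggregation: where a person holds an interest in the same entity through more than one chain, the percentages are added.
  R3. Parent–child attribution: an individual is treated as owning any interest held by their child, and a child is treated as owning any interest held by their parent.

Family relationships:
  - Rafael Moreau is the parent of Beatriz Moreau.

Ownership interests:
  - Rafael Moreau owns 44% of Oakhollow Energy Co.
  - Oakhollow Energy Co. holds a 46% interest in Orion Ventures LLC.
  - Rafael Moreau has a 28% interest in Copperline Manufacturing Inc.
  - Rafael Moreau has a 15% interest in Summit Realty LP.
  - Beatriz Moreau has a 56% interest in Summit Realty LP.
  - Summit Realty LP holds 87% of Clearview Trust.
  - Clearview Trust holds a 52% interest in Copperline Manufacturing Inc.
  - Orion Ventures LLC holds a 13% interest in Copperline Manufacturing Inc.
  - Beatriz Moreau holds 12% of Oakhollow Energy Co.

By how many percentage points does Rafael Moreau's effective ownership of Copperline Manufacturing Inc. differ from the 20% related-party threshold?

By parent–child attribution (R3), Rafael Moreau is treated as also owning Beatriz Moreau's interest in Summit Realty LP, giving 15% + 56% = 71%.
By parent–child attribution (R3), Rafael Moreau is treated as also owning Beatriz Moreau's interest in Oakhollow Energy Co, giving 44% + 12% = 56%.
Chain via Summit Realty LP → Clearview Trust (R1): 71% × 87% × 52% = 32.1204% of Copperline Manufacturing Inc.
Chain via Oakhollow Energy Co. → Orion Ventures LLC (R1): 56% × 46% × 13% = 3.3488% of Copperline Manufacturing Inc.
Direct interest in Copperline Manufacturing Inc: 28%.
Aggregating (R2): 32.1204% + 3.3488% + 28% = 63.4692%.
63.4692% exceeds the 20% threshold by 43.4692 percentage points.

43.4692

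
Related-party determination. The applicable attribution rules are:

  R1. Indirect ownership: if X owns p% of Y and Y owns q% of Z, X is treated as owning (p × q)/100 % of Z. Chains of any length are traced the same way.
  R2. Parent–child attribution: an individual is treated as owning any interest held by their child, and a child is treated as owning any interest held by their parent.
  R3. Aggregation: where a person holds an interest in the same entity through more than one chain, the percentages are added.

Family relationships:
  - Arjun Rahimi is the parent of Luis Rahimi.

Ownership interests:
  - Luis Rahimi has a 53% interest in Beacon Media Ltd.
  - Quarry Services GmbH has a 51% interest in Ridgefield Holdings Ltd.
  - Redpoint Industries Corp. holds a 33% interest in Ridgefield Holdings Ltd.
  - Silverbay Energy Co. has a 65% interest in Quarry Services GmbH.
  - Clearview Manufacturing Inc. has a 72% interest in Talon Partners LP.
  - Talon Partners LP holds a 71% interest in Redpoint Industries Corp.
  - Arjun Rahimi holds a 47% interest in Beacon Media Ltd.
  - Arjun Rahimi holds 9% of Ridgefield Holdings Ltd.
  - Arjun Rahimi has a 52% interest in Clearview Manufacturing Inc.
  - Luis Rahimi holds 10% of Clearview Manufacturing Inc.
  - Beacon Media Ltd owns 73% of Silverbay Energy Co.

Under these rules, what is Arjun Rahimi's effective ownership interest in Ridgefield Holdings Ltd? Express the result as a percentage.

By parent–child attribution (R2), Arjun Rahimi is treated as also owning Luis Rahimi's interest in Beacon Media Ltd, giving 47% + 53% = 100%.
By parent–child attribution (R2), Arjun Rahimi is treated as also owning Luis Rahimi's interest in Clearview Manufacturing Inc, giving 52% + 10% = 62%.
Chain via Beacon Media Ltd → Silverbay Energy Co. → Quarry Services GmbH (R1): 100% × 73% × 65% × 51% = 24.1995% of Ridgefield Holdings Ltd.
Chain via Clearview Manufacturing Inc. → Talon Partners LP → Redpoint Industries Corp. (R1): 62% × 72% × 71% × 33% = 10.459152% of Ridgefield Holdings Ltd.
Direct interest in Ridgefield Holdings Ltd: 9%.
Aggregating (R3): 24.1995% + 10.459152% + 9% = 43.658652%.

43.658652%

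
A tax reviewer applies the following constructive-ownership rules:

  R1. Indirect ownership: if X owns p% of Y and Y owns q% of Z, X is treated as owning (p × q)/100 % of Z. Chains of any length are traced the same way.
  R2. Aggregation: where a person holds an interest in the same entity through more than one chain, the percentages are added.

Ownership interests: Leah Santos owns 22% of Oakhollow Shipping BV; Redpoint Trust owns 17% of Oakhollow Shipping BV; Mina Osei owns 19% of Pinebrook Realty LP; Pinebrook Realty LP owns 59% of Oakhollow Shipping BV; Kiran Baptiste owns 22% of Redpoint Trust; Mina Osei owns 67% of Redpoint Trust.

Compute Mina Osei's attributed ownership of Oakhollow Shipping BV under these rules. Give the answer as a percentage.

Chain via Redpoint Trust (R1): 67% × 17% = 11.39% of Oakhollow Shipping BV.
Chain via Pinebrook Realty LP (R1): 19% × 59% = 11.21% of Oakhollow Shipping BV.
Aggregating (R2): 11.39% + 11.21% = 22.6%.

22.6%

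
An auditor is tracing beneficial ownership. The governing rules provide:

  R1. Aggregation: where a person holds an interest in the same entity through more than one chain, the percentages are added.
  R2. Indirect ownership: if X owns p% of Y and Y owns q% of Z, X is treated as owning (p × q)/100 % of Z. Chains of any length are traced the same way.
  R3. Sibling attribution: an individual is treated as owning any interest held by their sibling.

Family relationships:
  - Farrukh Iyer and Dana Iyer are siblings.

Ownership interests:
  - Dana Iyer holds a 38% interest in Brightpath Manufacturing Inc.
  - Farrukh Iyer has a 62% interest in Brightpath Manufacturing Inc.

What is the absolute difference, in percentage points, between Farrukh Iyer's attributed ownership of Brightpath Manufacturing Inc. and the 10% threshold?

90

By sibling attribution (R3), Farrukh Iyer is treated as also owning Dana Iyer's interest in Brightpath Manufacturing Inc, giving 62% + 38% = 100%.
Direct interest in Brightpath Manufacturing Inc: 100%.
100% exceeds the 10% threshold by 90 percentage points.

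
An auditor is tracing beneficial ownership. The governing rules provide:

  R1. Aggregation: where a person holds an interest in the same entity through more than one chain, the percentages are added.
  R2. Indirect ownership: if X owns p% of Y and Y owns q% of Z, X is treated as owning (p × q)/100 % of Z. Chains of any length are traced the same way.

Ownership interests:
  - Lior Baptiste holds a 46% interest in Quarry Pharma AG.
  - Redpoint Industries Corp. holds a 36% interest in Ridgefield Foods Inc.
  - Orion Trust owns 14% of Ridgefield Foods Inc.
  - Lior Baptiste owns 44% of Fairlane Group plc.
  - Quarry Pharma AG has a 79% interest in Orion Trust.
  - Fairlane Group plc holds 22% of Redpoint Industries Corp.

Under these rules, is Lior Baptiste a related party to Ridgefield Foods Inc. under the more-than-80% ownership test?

No

Chain via Fairlane Group plc → Redpoint Industries Corp. (R2): 44% × 22% × 36% = 3.4848% of Ridgefield Foods Inc.
Chain via Quarry Pharma AG → Orion Trust (R2): 46% × 79% × 14% = 5.0876% of Ridgefield Foods Inc.
Aggregating (R1): 3.4848% + 5.0876% = 8.5724%.
8.5724% does not exceed the 80% threshold, so Lior is not a related party to Ridgefield Foods Inc.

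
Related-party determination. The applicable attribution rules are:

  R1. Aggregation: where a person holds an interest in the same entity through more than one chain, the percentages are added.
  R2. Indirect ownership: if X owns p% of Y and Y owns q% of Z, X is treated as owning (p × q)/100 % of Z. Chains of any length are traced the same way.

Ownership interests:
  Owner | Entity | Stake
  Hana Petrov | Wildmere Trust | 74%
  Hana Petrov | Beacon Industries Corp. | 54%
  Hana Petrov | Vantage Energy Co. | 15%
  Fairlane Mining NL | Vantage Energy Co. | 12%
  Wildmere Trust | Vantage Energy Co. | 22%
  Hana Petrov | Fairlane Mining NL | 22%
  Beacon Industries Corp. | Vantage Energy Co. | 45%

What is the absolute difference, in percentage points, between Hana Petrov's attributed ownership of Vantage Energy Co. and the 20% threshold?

Chain via Beacon Industries Corp. (R2): 54% × 45% = 24.3% of Vantage Energy Co.
Chain via Fairlane Mining NL (R2): 22% × 12% = 2.64% of Vantage Energy Co.
Chain via Wildmere Trust (R2): 74% × 22% = 16.28% of Vantage Energy Co.
Direct interest in Vantage Energy Co: 15%.
Aggregating (R1): 24.3% + 2.64% + 16.28% + 15% = 58.22%.
58.22% exceeds the 20% threshold by 38.22 percentage points.

38.22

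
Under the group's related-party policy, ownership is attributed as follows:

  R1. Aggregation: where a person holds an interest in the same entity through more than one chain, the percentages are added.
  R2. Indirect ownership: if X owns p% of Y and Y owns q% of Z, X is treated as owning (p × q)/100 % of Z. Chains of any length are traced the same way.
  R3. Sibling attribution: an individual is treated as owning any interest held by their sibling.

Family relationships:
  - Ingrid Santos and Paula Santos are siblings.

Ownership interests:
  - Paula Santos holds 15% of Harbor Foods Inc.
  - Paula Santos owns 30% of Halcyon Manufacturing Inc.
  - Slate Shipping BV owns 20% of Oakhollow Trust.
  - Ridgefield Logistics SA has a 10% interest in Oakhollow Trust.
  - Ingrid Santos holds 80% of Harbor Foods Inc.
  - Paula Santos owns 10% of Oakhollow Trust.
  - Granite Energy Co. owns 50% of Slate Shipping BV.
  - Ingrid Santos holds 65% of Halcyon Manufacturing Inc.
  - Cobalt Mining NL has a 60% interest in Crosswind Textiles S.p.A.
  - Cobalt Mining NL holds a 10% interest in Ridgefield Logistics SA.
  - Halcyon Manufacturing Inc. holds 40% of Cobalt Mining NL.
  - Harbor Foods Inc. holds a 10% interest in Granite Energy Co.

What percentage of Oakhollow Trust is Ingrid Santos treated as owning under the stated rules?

By sibling attribution (R3), Ingrid Santos is treated as also owning Paula Santos's interest in Harbor Foods Inc, giving 80% + 15% = 95%.
By sibling attribution (R3), Ingrid Santos is treated as also owning Paula Santos's interest in Halcyon Manufacturing Inc, giving 65% + 30% = 95%.
By sibling attribution (R3), Ingrid Santos is treated as owning Paula Santos's 10% interest in Oakhollow Trust.
Chain via Harbor Foods Inc. → Granite Energy Co. → Slate Shipping BV (R2): 95% × 10% × 50% × 20% = 0.95% of Oakhollow Trust.
Chain via Halcyon Manufacturing Inc. → Cobalt Mining NL → Ridgefield Logistics SA (R2): 95% × 40% × 10% × 10% = 0.38% of Oakhollow Trust.
Direct interest in Oakhollow Trust: 10%.
Aggregating (R1): 0.95% + 0.38% + 10% = 11.33%.

11.33%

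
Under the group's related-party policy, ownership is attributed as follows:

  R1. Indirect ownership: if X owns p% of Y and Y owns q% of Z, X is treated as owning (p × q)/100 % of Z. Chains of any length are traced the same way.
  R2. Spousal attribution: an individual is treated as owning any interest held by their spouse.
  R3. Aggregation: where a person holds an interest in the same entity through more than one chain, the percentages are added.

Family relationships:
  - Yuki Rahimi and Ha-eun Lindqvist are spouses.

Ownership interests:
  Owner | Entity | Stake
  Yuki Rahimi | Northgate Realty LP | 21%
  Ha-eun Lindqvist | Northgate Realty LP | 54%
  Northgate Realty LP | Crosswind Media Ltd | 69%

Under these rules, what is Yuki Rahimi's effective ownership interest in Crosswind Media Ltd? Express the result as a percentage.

51.75%

By spousal attribution (R2), Yuki Rahimi is treated as also owning Ha-eun Lindqvist's interest in Northgate Realty LP, giving 21% + 54% = 75%.
Chain via Northgate Realty LP (R1): 75% × 69% = 51.75% of Crosswind Media Ltd.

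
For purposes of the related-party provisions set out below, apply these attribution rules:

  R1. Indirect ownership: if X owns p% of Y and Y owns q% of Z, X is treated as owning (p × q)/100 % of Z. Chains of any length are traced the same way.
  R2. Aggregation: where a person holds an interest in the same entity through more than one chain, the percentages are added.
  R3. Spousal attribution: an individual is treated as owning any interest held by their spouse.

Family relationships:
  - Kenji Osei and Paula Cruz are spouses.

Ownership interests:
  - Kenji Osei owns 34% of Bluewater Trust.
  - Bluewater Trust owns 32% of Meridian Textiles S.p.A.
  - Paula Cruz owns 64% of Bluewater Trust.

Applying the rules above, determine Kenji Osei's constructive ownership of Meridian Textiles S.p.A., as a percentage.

31.36%

By spousal attribution (R3), Kenji Osei is treated as also owning Paula Cruz's interest in Bluewater Trust, giving 34% + 64% = 98%.
Chain via Bluewater Trust (R1): 98% × 32% = 31.36% of Meridian Textiles S.p.A.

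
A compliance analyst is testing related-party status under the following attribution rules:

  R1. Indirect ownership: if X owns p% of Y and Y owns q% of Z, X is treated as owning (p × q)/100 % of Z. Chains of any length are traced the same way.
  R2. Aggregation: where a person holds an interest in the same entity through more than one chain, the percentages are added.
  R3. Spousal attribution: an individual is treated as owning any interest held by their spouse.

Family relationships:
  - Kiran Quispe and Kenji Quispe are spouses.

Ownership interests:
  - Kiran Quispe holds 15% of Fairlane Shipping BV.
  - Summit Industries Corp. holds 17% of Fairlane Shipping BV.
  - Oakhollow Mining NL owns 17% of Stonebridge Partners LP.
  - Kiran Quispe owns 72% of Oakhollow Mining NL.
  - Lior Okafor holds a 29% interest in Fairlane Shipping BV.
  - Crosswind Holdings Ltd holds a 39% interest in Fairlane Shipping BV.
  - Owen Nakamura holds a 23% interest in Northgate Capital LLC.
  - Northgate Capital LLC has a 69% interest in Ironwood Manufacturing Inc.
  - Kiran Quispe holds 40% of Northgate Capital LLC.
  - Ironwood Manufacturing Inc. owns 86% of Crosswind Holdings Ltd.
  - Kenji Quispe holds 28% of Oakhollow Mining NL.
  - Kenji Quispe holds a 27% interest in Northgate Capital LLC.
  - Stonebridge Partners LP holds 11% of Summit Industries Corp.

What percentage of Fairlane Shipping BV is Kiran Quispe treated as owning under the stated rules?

By spousal attribution (R3), Kiran Quispe is treated as also owning Kenji Quispe's interest in Northgate Capital LLC, giving 40% + 27% = 67%.
By spousal attribution (R3), Kiran Quispe is treated as also owning Kenji Quispe's interest in Oakhollow Mining NL, giving 72% + 28% = 100%.
Chain via Northgate Capital LLC → Ironwood Manufacturing Inc. → Crosswind Holdings Ltd (R1): 67% × 69% × 86% × 39% = 15.505542% of Fairlane Shipping BV.
Chain via Oakhollow Mining NL → Stonebridge Partners LP → Summit Industries Corp. (R1): 100% × 17% × 11% × 17% = 0.3179% of Fairlane Shipping BV.
Direct interest in Fairlane Shipping BV: 15%.
Aggregating (R2): 15.505542% + 0.3179% + 15% = 30.823442%.

30.823442%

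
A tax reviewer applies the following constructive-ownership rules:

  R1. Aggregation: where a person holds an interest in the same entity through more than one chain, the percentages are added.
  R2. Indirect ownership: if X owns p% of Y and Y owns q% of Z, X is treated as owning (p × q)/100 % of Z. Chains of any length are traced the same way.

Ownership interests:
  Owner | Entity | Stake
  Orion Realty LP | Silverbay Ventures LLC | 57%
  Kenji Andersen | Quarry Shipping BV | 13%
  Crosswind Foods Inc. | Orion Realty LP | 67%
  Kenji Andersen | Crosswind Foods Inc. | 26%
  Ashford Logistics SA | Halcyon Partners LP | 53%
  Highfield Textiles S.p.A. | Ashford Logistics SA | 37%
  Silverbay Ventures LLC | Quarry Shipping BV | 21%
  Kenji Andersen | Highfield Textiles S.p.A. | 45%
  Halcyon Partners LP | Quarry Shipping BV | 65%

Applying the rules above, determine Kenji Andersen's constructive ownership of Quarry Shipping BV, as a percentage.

Chain via Highfield Textiles S.p.A. → Ashford Logistics SA → Halcyon Partners LP (R2): 45% × 37% × 53% × 65% = 5.735925% of Quarry Shipping BV.
Chain via Crosswind Foods Inc. → Orion Realty LP → Silverbay Ventures LLC (R2): 26% × 67% × 57% × 21% = 2.085174% of Quarry Shipping BV.
Direct interest in Quarry Shipping BV: 13%.
Aggregating (R1): 5.735925% + 2.085174% + 13% = 20.821099%.

20.821099%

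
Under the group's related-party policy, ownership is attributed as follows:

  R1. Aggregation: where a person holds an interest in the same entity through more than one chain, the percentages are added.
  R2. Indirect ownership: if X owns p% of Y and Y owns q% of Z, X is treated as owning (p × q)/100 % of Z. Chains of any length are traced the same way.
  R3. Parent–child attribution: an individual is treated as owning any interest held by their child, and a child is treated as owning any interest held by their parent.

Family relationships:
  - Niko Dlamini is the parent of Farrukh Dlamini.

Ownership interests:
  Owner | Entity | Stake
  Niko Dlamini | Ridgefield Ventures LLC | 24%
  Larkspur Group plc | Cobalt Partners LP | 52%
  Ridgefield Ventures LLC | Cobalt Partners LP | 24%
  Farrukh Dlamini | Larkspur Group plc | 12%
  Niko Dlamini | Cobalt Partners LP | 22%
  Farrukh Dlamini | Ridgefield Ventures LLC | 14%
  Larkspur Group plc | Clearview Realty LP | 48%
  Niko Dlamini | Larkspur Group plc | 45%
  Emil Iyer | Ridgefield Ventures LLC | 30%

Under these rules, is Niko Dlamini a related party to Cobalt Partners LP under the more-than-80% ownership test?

By parent–child attribution (R3), Niko Dlamini is treated as also owning Farrukh Dlamini's interest in Larkspur Group plc, giving 45% + 12% = 57%.
By parent–child attribution (R3), Niko Dlamini is treated as also owning Farrukh Dlamini's interest in Ridgefield Ventures LLC, giving 24% + 14% = 38%.
Chain via Larkspur Group plc (R2): 57% × 52% = 29.64% of Cobalt Partners LP.
Chain via Ridgefield Ventures LLC (R2): 38% × 24% = 9.12% of Cobalt Partners LP.
Direct interest in Cobalt Partners LP: 22%.
Aggregating (R1): 29.64% + 9.12% + 22% = 60.76%.
60.76% does not exceed the 80% threshold, so Niko is not a related party to Cobalt Partners LP.

No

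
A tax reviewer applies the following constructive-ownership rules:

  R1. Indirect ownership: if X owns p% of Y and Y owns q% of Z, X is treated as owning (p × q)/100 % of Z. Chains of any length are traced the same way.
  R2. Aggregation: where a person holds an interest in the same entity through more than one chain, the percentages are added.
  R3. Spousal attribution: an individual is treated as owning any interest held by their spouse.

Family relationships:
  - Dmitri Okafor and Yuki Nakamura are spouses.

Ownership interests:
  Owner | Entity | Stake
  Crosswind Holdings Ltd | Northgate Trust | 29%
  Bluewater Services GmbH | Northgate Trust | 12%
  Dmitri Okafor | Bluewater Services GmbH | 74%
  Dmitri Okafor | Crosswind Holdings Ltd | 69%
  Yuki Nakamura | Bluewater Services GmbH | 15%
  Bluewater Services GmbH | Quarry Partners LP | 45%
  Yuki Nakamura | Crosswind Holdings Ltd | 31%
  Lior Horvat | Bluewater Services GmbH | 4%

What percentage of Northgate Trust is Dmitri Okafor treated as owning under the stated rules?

39.68%

By spousal attribution (R3), Dmitri Okafor is treated as also owning Yuki Nakamura's interest in Crosswind Holdings Ltd, giving 69% + 31% = 100%.
By spousal attribution (R3), Dmitri Okafor is treated as also owning Yuki Nakamura's interest in Bluewater Services GmbH, giving 74% + 15% = 89%.
Chain via Crosswind Holdings Ltd (R1): 100% × 29% = 29% of Northgate Trust.
Chain via Bluewater Services GmbH (R1): 89% × 12% = 10.68% of Northgate Trust.
Aggregating (R2): 29% + 10.68% = 39.68%.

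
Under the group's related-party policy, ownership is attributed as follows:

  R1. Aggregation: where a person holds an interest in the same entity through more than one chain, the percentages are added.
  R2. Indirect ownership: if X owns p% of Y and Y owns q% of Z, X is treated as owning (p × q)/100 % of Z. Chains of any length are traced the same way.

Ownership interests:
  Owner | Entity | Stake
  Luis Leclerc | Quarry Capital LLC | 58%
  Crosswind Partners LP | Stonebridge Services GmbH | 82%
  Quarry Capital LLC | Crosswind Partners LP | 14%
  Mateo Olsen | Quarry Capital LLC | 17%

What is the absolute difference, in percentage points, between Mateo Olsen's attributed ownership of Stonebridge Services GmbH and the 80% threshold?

Chain via Quarry Capital LLC → Crosswind Partners LP (R2): 17% × 14% × 82% = 1.9516% of Stonebridge Services GmbH.
1.9516% falls short of the 80% threshold by 78.0484 percentage points.

78.0484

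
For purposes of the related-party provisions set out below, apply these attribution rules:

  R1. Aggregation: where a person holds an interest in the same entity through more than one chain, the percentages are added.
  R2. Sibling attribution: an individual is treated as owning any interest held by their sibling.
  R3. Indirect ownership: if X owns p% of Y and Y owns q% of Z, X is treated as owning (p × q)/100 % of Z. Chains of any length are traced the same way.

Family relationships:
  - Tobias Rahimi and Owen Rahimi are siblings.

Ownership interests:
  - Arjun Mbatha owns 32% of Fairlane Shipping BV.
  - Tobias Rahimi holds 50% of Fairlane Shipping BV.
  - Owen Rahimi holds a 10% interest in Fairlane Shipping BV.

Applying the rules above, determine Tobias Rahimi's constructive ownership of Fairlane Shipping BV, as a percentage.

By sibling attribution (R2), Tobias Rahimi is treated as also owning Owen Rahimi's interest in Fairlane Shipping BV, giving 50% + 10% = 60%.
Direct interest in Fairlane Shipping BV: 60%.

60%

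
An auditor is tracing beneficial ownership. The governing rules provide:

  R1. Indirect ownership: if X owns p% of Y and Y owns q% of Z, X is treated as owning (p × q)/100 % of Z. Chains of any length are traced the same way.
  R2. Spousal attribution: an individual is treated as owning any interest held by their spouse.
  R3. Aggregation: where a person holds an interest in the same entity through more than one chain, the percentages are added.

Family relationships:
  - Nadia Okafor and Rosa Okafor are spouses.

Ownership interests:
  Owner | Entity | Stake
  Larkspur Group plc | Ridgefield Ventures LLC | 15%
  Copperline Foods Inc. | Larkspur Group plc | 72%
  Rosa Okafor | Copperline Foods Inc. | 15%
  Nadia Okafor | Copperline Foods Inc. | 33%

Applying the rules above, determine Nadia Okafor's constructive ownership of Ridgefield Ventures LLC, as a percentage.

By spousal attribution (R2), Nadia Okafor is treated as also owning Rosa Okafor's interest in Copperline Foods Inc, giving 33% + 15% = 48%.
Chain via Copperline Foods Inc. → Larkspur Group plc (R1): 48% × 72% × 15% = 5.184% of Ridgefield Ventures LLC.

5.184%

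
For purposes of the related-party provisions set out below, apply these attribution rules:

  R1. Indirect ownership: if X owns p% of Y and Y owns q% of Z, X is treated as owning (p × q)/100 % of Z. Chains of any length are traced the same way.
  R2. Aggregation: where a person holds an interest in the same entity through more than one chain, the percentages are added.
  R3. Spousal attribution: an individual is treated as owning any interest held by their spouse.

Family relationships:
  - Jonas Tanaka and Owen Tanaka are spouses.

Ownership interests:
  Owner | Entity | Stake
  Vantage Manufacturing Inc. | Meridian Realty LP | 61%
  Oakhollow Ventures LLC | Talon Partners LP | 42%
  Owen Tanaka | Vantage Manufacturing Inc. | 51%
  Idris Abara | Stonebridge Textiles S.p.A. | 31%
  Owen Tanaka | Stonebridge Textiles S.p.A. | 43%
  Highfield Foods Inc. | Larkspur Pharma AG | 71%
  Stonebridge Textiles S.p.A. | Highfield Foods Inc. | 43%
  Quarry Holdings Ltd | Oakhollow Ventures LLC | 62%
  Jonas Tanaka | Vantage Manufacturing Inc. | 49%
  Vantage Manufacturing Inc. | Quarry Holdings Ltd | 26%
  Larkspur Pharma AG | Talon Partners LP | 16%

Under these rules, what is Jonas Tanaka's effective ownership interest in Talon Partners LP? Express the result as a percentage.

8.870864%

By spousal attribution (R3), Jonas Tanaka is treated as also owning Owen Tanaka's interest in Vantage Manufacturing Inc, giving 49% + 51% = 100%.
By spousal attribution (R3), Jonas Tanaka is treated as owning Owen Tanaka's 43% interest in Stonebridge Textiles S.p.A.
Chain via Vantage Manufacturing Inc. → Quarry Holdings Ltd → Oakhollow Ventures LLC (R1): 100% × 26% × 62% × 42% = 6.7704% of Talon Partners LP.
Chain via Stonebridge Textiles S.p.A. → Highfield Foods Inc. → Larkspur Pharma AG (R1): 43% × 43% × 71% × 16% = 2.100464% of Talon Partners LP.
Aggregating (R2): 6.7704% + 2.100464% = 8.870864%.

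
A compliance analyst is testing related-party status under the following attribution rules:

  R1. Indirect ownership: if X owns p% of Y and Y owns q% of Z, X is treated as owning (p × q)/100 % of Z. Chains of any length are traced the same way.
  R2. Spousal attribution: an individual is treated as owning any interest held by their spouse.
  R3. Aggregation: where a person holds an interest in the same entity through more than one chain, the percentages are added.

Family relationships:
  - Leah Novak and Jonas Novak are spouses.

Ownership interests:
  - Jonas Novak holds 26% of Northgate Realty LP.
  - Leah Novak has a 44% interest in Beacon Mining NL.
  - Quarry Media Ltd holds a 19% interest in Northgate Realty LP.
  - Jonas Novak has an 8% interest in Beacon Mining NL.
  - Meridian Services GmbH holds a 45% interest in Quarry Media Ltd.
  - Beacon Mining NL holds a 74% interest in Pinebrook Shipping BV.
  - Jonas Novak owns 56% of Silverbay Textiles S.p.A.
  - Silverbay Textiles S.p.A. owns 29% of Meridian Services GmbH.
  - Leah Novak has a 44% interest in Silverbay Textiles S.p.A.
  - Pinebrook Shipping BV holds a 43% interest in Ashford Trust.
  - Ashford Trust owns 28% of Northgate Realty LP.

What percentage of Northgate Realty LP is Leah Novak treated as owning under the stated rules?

33.112492%

By spousal attribution (R2), Leah Novak is treated as also owning Jonas Novak's interest in Beacon Mining NL, giving 44% + 8% = 52%.
By spousal attribution (R2), Leah Novak is treated as also owning Jonas Novak's interest in Silverbay Textiles S.p.A, giving 44% + 56% = 100%.
By spousal attribution (R2), Leah Novak is treated as owning Jonas Novak's 26% interest in Northgate Realty LP.
Chain via Beacon Mining NL → Pinebrook Shipping BV → Ashford Trust (R1): 52% × 74% × 43% × 28% = 4.632992% of Northgate Realty LP.
Chain via Silverbay Textiles S.p.A. → Meridian Services GmbH → Quarry Media Ltd (R1): 100% × 29% × 45% × 19% = 2.4795% of Northgate Realty LP.
Direct interest in Northgate Realty LP: 26%.
Aggregating (R3): 4.632992% + 2.4795% + 26% = 33.112492%.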